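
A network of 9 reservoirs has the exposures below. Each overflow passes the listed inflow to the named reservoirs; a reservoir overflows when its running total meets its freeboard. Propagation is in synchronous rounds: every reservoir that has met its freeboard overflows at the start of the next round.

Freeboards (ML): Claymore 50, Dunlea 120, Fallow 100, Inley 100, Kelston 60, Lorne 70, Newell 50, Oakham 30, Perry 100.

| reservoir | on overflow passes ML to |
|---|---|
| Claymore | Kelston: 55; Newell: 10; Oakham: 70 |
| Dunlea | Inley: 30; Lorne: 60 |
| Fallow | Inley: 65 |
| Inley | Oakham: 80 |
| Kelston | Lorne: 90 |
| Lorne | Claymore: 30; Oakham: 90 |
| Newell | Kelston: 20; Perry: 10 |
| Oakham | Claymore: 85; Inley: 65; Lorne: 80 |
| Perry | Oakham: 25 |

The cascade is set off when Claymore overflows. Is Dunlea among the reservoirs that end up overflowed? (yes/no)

Round 1 — Claymore overflows (initial).
  Kelston: +55 → 55 < 60
  Newell: +10 → 10 < 50
  Oakham: +70 → 70 ≥ 30
Round 2 — Oakham overflows.
  Inley: +65 → 65 < 100
  Lorne: +80 → 80 ≥ 70
Round 3 — Lorne overflows.
No further overflows.

no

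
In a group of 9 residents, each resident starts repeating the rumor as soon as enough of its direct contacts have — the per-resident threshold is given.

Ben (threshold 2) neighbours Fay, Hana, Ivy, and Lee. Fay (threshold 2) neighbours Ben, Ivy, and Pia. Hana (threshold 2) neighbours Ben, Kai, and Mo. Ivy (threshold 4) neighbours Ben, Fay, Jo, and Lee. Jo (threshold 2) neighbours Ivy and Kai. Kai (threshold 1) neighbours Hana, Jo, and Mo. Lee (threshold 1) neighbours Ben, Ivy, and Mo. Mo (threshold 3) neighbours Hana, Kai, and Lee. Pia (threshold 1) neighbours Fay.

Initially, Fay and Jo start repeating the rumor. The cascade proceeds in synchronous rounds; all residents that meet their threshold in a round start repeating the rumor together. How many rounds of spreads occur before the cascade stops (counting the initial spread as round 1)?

2

Round 1 — Fay, Jo start repeating the rumor (initial).
Round 2 — checking thresholds:
  Ben: 1 of 4 neighbours < 2, not yet.
  Ivy: 2 of 4 neighbours < 4, not yet.
  Kai: 1 of 3 neighbours ≥ 1, starts repeating the rumor.
  Pia: 1 of 1 neighbours ≥ 1, starts repeating the rumor.
Round 3 — no new spreads; cascade stops.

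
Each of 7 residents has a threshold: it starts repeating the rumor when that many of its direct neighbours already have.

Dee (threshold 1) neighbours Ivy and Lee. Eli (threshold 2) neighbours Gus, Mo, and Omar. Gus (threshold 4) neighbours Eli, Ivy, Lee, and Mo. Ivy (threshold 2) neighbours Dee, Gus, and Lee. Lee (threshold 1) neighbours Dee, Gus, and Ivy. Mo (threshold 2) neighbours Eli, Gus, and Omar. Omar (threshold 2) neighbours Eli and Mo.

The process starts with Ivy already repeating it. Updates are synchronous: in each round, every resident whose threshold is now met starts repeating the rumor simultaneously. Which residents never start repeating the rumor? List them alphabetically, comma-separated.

Round 1 — Ivy starts repeating the rumor (initial).
Round 2 — checking thresholds:
  Dee: 1 of 2 neighbours ≥ 1, starts repeating the rumor.
  Gus: 1 of 4 neighbours < 4, holds.
  Lee: 1 of 3 neighbours ≥ 1, starts repeating the rumor.
Round 3 — no new spreads; cascade stops.

Eli, Gus, Mo, Omar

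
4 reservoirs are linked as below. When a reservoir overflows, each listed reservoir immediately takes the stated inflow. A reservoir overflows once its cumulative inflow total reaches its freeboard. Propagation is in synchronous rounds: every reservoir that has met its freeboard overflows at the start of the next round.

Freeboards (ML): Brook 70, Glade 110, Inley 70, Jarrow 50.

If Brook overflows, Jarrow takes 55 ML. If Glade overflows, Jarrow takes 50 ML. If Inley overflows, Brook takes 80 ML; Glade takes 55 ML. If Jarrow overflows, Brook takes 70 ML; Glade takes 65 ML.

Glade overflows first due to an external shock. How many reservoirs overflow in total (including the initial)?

3

Round 1 — Glade overflows (initial).
  Jarrow: +50 → 50 ≥ 50
Round 2 — Jarrow overflows.
  Brook: +70 → 70 ≥ 70
Round 3 — Brook overflows.
No further overflows.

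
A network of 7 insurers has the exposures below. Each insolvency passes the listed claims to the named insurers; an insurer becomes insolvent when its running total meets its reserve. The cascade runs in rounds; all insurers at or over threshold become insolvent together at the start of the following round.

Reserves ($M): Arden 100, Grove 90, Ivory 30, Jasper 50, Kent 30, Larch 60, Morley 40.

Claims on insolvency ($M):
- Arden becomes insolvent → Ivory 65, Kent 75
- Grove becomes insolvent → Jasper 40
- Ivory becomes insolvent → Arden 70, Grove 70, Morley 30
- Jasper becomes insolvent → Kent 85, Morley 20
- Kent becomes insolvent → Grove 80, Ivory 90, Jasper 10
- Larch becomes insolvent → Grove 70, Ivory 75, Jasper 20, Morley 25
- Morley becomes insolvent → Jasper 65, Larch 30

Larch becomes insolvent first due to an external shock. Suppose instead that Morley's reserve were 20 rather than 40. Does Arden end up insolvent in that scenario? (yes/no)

no

With Morley's reserve at 20:
Round 1 — Larch becomes insolvent (initial).
  Grove: +70 → 70 < 90
  Ivory: +75 → 75 ≥ 30
  Jasper: +20 → 20 < 50
  Morley: +25 → 25 ≥ 20
Round 2 — Ivory, Morley become insolvent.
  Arden: +70 → 70 < 100
  Grove: +70 → 140 ≥ 90
  Jasper: +65 → 85 ≥ 50
Round 3 — Grove, Jasper become insolvent.
  Kent: +85 → 85 ≥ 30
Round 4 — Kent becomes insolvent.
No further insolvencies.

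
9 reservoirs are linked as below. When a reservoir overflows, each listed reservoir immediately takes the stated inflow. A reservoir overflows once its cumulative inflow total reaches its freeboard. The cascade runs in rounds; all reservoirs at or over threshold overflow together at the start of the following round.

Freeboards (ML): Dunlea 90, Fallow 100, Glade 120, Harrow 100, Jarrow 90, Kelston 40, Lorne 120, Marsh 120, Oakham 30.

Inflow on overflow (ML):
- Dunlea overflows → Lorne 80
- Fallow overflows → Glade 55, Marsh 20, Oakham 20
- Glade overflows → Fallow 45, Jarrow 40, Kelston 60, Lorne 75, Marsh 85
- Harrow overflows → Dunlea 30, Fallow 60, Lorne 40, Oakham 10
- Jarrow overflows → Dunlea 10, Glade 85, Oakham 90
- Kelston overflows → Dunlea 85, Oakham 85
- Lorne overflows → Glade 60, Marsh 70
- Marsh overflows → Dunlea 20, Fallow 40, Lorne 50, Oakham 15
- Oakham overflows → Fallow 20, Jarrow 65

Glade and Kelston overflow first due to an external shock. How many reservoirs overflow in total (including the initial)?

8

Round 1 — Glade, Kelston overflow (initial).
  Dunlea: +85 → 85 < 90
  Fallow: +45 → 45 < 100
  Jarrow: +40 → 40 < 90
  Lorne: +75 → 75 < 120
  Marsh: +85 → 85 < 120
  Oakham: +85 → 85 ≥ 30
Round 2 — Oakham overflows.
  Fallow: +20 → 65 < 100
  Jarrow: +65 → 105 ≥ 90
Round 3 — Jarrow overflows.
  Dunlea: +10 → 95 ≥ 90
Round 4 — Dunlea overflows.
  Lorne: +80 → 155 ≥ 120
Round 5 — Lorne overflows.
  Marsh: +70 → 155 ≥ 120
Round 6 — Marsh overflows.
  Fallow: +40 → 105 ≥ 100
Round 7 — Fallow overflows.
No further overflows.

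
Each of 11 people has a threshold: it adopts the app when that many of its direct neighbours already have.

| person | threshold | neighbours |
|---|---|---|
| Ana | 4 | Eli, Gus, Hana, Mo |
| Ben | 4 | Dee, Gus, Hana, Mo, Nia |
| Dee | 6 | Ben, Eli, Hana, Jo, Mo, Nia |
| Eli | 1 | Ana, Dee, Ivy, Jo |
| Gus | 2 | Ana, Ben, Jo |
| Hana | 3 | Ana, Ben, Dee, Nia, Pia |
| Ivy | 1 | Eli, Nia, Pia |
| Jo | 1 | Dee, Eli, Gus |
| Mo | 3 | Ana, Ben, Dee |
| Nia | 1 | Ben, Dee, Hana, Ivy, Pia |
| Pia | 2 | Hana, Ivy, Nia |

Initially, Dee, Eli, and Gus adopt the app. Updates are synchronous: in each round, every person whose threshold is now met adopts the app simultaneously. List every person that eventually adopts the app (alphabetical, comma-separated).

Round 1 — Dee, Eli, Gus adopt the app (initial).
Round 2 — checking thresholds:
  Ana: 2 of 4 neighbours < 4, below threshold.
  Ben: 2 of 5 neighbours < 4, below threshold.
  Hana: 1 of 5 neighbours < 3, below threshold.
  Ivy: 1 of 3 neighbours ≥ 1, adopts the app.
  Jo: 3 of 3 neighbours ≥ 1, adopts the app.
  Mo: 1 of 3 neighbours < 3, below threshold.
  Nia: 1 of 5 neighbours ≥ 1, adopts the app.
Round 3 — checking thresholds:
  Ana: 2 of 4 neighbours < 4, below threshold.
  Ben: 3 of 5 neighbours < 4, below threshold.
  Hana: 2 of 5 neighbours < 3, below threshold.
  Mo: 1 of 3 neighbours < 3, below threshold.
  Pia: 2 of 3 neighbours ≥ 2, adopts the app.
Round 4 — checking thresholds:
  Ana: 2 of 4 neighbours < 4, below threshold.
  Ben: 3 of 5 neighbours < 4, below threshold.
  Hana: 3 of 5 neighbours ≥ 3, adopts the app.
  Mo: 1 of 3 neighbours < 3, below threshold.
Round 5 — checking thresholds:
  Ana: 3 of 4 neighbours < 4, below threshold.
  Ben: 4 of 5 neighbours ≥ 4, adopts the app.
  Mo: 1 of 3 neighbours < 3, below threshold.
Round 6 — no new adoptions; cascade stops.

Ben, Dee, Eli, Gus, Hana, Ivy, Jo, Nia, Pia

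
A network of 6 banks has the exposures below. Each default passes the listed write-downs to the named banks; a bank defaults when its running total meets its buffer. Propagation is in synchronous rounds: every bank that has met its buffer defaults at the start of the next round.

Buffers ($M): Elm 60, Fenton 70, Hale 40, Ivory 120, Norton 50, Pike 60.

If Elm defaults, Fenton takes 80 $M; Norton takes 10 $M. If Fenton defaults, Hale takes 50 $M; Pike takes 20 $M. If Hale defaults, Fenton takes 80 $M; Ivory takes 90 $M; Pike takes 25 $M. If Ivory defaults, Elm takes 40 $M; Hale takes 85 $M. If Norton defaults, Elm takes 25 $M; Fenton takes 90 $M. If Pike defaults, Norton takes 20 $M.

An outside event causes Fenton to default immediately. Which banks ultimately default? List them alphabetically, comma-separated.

Round 1 — Fenton defaults (initial).
  Hale: +50 → 50 ≥ 40
  Pike: +20 → 20 < 60
Round 2 — Hale defaults.
  Ivory: +90 → 90 < 120
  Pike: +25 → 45 < 60
No further defaults.

Fenton, Hale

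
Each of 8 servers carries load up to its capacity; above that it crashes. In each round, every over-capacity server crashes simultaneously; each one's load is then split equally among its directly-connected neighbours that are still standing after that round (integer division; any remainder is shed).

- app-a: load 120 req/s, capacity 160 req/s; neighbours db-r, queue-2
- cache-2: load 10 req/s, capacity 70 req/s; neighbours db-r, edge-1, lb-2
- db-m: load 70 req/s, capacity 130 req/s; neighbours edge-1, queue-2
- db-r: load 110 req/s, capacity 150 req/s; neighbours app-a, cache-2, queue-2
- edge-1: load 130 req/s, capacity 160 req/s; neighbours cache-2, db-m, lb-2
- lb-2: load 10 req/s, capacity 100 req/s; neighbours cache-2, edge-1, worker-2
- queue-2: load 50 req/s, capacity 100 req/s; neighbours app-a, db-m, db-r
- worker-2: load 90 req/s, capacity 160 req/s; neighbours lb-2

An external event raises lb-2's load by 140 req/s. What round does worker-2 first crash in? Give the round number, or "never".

Round 1 — lb-2 at 150 > 100. lb-2 crashes.
  lb-2 sheds 150 req/s to cache-2, edge-1, worker-2: 50 each.
    cache-2: 10+50 = 60 ≤ 70
    edge-1: 130+50 = 180 > 160
    worker-2: 90+50 = 140 ≤ 160
Round 2 — edge-1 crashes.
  edge-1 sheds 180 req/s to cache-2, db-m: 90 each.
    cache-2: 60+90 = 150 > 70
    db-m: 70+90 = 160 > 130
Round 3 — cache-2, db-m crash.
  cache-2 sheds 150 req/s to db-r: 150 each.
    db-r: 110+150 = 260 > 150
  db-m sheds 160 req/s to queue-2: 160 each.
    queue-2: 50+160 = 210 > 100
Round 4 — db-r, queue-2 crash.
  db-r sheds 260 req/s to app-a: 260 each.
    app-a: 120+260 = 380 > 160
  queue-2 sheds 210 req/s to app-a: 210 each.
    app-a: 380+210 = 590 > 160
Round 5 — app-a crashes.
  app-a sheds 590 req/s: no online neighbours, lost.
No further crashes.

never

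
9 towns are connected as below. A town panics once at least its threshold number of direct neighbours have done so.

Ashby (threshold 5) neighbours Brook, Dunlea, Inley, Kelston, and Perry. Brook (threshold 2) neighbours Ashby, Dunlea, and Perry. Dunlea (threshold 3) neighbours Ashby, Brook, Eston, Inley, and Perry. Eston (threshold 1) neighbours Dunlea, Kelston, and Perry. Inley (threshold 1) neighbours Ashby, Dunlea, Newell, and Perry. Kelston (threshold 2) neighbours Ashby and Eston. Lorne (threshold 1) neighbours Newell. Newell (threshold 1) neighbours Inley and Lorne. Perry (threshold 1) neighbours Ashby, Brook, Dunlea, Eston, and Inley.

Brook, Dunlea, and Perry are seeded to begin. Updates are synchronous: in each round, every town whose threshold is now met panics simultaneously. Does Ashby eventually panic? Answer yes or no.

Round 1 — Brook, Dunlea, Perry panic (initial).
Round 2 — checking thresholds:
  Ashby: 3 of 5 neighbours < 5, below threshold.
  Eston: 2 of 3 neighbours ≥ 1, panics.
  Inley: 2 of 4 neighbours ≥ 1, panics.
Round 3 — checking thresholds:
  Ashby: 4 of 5 neighbours < 5, below threshold.
  Kelston: 1 of 2 neighbours < 2, below threshold.
  Newell: 1 of 2 neighbours ≥ 1, panics.
Round 4 — checking thresholds:
  Ashby: 4 of 5 neighbours < 5, below threshold.
  Kelston: 1 of 2 neighbours < 2, below threshold.
  Lorne: 1 of 1 neighbours ≥ 1, panics.
Round 5 — no new panics; cascade stops.

no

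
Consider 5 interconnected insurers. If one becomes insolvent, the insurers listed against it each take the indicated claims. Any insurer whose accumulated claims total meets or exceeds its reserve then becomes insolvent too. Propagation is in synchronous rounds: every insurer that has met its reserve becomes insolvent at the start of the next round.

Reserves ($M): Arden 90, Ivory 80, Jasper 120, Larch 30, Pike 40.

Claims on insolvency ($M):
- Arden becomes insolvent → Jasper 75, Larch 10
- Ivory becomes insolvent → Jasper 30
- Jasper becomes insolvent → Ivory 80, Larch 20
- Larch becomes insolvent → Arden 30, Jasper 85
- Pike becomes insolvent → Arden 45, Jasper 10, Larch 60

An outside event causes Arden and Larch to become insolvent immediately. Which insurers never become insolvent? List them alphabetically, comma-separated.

Round 1 — Arden, Larch become insolvent (initial).
  Jasper: +75+85 → 160 ≥ 120
Round 2 — Jasper becomes insolvent.
  Ivory: +80 → 80 ≥ 80
Round 3 — Ivory becomes insolvent.
No further insolvencies.

Pike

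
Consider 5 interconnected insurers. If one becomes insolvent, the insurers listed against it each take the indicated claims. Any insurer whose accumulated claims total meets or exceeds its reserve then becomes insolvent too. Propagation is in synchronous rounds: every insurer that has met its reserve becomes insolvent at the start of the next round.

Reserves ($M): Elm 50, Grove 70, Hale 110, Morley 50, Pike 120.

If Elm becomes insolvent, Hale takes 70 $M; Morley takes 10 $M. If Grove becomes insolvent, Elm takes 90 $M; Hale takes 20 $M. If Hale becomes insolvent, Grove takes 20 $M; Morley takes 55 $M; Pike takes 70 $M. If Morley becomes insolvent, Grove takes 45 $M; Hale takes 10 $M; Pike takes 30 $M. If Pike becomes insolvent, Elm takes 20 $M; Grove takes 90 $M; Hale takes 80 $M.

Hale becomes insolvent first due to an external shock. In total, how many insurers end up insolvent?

Round 1 — Hale becomes insolvent (initial).
  Grove: +20 → 20 < 70
  Morley: +55 → 55 ≥ 50
  Pike: +70 → 70 < 120
Round 2 — Morley becomes insolvent.
  Grove: +45 → 65 < 70
  Pike: +30 → 100 < 120
No further insolvencies.

2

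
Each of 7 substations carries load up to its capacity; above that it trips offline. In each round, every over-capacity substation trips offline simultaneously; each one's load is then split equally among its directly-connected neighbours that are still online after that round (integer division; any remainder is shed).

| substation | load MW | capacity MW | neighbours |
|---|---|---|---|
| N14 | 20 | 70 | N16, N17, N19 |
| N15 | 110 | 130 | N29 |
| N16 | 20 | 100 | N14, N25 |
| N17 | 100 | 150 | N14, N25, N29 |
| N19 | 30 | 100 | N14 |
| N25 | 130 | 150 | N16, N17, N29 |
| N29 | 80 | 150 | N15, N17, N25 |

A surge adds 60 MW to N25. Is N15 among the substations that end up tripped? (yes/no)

yes

Round 1 — N25 at 190 > 150. N25 trips offline.
  N25 sheds 190 MW to N16, N17, N29: 63 each (1 lost).
    N16: 20+63 = 83 ≤ 100
    N17: 100+63 = 163 > 150
    N29: 80+63 = 143 ≤ 150
Round 2 — N17 trips offline.
  N17 sheds 163 MW to N14, N29: 81 each (1 lost).
    N14: 20+81 = 101 > 70
    N29: 143+81 = 224 > 150
Round 3 — N14, N29 trip offline.
  N14 sheds 101 MW to N16, N19: 50 each (1 lost).
    N16: 83+50 = 133 > 100
    N19: 30+50 = 80 ≤ 100
  N29 sheds 224 MW to N15: 224 each.
    N15: 110+224 = 334 > 130
Round 4 — N15, N16 trip offline.
  N15 sheds 334 MW: no online neighbours, lost.
  N16 sheds 133 MW: no online neighbours, lost.
No further trips.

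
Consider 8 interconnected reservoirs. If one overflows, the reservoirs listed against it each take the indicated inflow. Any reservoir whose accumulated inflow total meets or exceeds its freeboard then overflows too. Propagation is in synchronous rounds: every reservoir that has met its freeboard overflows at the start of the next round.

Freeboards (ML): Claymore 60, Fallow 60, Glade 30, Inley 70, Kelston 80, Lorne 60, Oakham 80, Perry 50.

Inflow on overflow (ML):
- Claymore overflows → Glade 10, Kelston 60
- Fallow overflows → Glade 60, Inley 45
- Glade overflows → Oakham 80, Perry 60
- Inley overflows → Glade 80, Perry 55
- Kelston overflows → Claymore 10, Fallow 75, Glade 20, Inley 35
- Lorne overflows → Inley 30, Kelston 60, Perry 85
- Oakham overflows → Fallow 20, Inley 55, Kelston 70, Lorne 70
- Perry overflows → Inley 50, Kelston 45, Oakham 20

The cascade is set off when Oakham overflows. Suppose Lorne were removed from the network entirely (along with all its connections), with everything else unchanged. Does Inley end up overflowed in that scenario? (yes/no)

no

With Lorne removed:
Round 1 — Oakham overflows (initial).
  Fallow: +20 → 20 < 60
  Inley: +55 → 55 < 70
  Kelston: +70 → 70 < 80
No further overflows.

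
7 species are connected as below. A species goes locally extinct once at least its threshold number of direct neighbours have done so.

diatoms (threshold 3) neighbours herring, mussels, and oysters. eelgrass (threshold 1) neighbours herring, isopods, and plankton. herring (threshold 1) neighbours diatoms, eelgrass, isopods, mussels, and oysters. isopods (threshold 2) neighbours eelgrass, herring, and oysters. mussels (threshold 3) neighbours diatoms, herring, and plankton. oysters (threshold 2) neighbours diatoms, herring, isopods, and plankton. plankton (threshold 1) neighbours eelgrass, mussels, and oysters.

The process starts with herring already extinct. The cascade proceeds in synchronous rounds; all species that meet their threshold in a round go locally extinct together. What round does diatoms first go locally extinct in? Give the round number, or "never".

Round 1 — herring goes locally extinct (initial).
Round 2 — checking thresholds:
  diatoms: 1 of 3 neighbours < 3, holds.
  eelgrass: 1 of 3 neighbours ≥ 1, goes locally extinct.
  isopods: 1 of 3 neighbours < 2, holds.
  mussels: 1 of 3 neighbours < 3, holds.
  oysters: 1 of 4 neighbours < 2, holds.
Round 3 — checking thresholds:
  diatoms: 1 of 3 neighbours < 3, holds.
  isopods: 2 of 3 neighbours ≥ 2, goes locally extinct.
  mussels: 1 of 3 neighbours < 3, holds.
  oysters: 1 of 4 neighbours < 2, holds.
  plankton: 1 of 3 neighbours ≥ 1, goes locally extinct.
Round 4 — checking thresholds:
  diatoms: 1 of 3 neighbours < 3, holds.
  mussels: 2 of 3 neighbours < 3, holds.
  oysters: 3 of 4 neighbours ≥ 2, goes locally extinct.
Round 5 — no new extinctions; cascade stops.

never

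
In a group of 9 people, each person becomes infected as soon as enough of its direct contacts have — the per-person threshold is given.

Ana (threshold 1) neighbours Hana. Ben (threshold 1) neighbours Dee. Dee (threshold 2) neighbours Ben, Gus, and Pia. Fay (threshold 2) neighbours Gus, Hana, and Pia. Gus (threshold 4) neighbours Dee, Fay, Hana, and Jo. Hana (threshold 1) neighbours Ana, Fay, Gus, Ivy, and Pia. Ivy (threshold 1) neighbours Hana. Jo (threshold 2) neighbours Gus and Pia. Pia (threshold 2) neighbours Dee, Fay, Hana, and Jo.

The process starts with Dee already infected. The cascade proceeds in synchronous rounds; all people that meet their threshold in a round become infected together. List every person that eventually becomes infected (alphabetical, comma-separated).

Round 1 — Dee becomes infected (initial).
Round 2 — checking thresholds:
  Ben: 1 of 1 neighbours ≥ 1, becomes infected.
  Gus: 1 of 4 neighbours < 4, holds.
  Pia: 1 of 4 neighbours < 2, holds.
Round 3 — no new infections; cascade stops.

Ben, Dee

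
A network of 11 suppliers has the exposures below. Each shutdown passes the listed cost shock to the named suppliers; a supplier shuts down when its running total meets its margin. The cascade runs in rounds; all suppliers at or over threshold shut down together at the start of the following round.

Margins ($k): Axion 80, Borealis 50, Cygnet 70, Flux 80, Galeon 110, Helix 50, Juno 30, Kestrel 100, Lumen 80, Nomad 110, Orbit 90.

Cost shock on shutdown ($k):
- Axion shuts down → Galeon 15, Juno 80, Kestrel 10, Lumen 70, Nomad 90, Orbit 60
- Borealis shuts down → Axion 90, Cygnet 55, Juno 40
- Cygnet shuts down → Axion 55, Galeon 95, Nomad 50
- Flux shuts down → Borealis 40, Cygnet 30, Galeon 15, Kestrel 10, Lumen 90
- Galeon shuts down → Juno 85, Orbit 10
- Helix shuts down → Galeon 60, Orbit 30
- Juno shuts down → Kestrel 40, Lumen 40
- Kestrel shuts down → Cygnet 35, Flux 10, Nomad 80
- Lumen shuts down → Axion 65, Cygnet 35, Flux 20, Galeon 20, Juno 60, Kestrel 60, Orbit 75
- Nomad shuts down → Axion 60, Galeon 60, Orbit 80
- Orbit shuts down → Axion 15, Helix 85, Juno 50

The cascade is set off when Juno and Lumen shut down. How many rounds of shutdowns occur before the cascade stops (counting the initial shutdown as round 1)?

Round 1 — Juno, Lumen shut down (initial).
  Axion: +65 → 65 < 80
  Cygnet: +35 → 35 < 70
  Flux: +20 → 20 < 80
  Galeon: +20 → 20 < 110
  Kestrel: +40+60 → 100 ≥ 100
  Orbit: +75 → 75 < 90
Round 2 — Kestrel shuts down.
  Cygnet: +35 → 70 ≥ 70
  Flux: +10 → 30 < 80
  Nomad: +80 → 80 < 110
Round 3 — Cygnet shuts down.
  Axion: +55 → 120 ≥ 80
  Galeon: +95 → 115 ≥ 110
  Nomad: +50 → 130 ≥ 110
Round 4 — Axion, Galeon, Nomad shut down.
  Orbit: +60+10+80 → 225 ≥ 90
Round 5 — Orbit shuts down.
  Helix: +85 → 85 ≥ 50
Round 6 — Helix shuts down.
No further shutdowns.

6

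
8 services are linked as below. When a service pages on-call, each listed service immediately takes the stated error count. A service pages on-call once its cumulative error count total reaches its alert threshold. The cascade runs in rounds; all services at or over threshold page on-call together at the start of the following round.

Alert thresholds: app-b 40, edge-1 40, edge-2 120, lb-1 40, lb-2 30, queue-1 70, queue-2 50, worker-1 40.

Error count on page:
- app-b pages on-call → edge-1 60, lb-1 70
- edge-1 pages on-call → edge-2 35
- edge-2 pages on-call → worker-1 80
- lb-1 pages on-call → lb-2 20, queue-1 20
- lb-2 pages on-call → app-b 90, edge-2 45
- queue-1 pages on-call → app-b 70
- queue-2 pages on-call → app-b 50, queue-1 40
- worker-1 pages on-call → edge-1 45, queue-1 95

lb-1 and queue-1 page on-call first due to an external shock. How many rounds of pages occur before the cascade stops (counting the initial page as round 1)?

Round 1 — lb-1, queue-1 page on-call (initial).
  app-b: +70 → 70 ≥ 40
  lb-2: +20 → 20 < 30
Round 2 — app-b pages on-call.
  edge-1: +60 → 60 ≥ 40
Round 3 — edge-1 pages on-call.
  edge-2: +35 → 35 < 120
No further pages.

3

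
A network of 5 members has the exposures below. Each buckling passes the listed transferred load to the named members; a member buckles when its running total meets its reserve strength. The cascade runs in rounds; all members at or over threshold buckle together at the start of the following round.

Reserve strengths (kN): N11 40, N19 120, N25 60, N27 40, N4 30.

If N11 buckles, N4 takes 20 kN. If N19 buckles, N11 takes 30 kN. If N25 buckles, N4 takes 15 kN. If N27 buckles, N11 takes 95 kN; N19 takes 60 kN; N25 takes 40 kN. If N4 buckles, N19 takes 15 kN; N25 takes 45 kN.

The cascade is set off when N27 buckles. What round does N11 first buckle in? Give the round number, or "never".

Round 1 — N27 buckles (initial).
  N11: +95 → 95 ≥ 40
  N19: +60 → 60 < 120
  N25: +40 → 40 < 60
Round 2 — N11 buckles.
  N4: +20 → 20 < 30
No further bucklings.

2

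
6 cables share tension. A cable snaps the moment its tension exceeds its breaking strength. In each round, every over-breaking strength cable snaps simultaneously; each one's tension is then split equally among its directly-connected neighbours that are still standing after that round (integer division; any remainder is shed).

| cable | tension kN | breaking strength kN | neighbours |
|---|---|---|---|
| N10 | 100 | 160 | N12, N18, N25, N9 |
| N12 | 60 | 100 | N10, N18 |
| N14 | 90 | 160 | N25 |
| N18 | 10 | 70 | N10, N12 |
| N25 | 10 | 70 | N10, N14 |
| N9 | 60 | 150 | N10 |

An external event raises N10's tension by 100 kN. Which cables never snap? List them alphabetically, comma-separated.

Round 1 — N10 at 200 > 160. N10 snaps.
  N10 sheds 200 kN to N12, N18, N25, N9: 50 each.
    N12: 60+50 = 110 > 100
    N18: 10+50 = 60 ≤ 70
    N25: 10+50 = 60 ≤ 70
    N9: 60+50 = 110 ≤ 150
Round 2 — N12 snaps.
  N12 sheds 110 kN to N18: 110 each.
    N18: 60+110 = 170 > 70
Round 3 — N18 snaps.
  N18 sheds 170 kN: no online neighbours, lost.
No further breaks.

N14, N25, N9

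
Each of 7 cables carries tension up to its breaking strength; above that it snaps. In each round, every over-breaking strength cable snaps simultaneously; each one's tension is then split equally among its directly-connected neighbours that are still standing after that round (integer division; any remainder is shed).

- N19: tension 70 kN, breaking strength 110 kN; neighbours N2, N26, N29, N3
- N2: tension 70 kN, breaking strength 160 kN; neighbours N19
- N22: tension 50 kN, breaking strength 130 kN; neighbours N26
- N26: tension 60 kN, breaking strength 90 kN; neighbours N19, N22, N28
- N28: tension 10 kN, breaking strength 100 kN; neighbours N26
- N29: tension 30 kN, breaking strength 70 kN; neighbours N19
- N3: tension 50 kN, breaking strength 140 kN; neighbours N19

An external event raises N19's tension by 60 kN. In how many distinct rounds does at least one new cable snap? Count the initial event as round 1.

Round 1 — N19 at 130 > 110. N19 snaps.
  N19 sheds 130 kN to N2, N26, N29, N3: 32 each (2 lost).
    N2: 70+32 = 102 ≤ 160
    N26: 60+32 = 92 > 90
    N29: 30+32 = 62 ≤ 70
    N3: 50+32 = 82 ≤ 140
Round 2 — N26 snaps.
  N26 sheds 92 kN to N22, N28: 46 each.
    N22: 50+46 = 96 ≤ 130
    N28: 10+46 = 56 ≤ 100
No further breaks.

2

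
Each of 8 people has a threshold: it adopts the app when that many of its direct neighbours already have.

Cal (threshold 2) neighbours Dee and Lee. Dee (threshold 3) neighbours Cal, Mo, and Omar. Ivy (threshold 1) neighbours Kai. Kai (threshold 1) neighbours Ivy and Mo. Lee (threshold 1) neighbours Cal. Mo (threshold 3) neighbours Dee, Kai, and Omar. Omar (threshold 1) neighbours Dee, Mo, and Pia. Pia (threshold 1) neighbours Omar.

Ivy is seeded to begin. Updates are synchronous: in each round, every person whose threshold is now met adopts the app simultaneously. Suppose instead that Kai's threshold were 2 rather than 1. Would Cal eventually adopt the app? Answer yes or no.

no

With Kai's threshold at 2:
Round 1 — Ivy adopts the app (initial).
Round 2 — no new adoptions; cascade stops.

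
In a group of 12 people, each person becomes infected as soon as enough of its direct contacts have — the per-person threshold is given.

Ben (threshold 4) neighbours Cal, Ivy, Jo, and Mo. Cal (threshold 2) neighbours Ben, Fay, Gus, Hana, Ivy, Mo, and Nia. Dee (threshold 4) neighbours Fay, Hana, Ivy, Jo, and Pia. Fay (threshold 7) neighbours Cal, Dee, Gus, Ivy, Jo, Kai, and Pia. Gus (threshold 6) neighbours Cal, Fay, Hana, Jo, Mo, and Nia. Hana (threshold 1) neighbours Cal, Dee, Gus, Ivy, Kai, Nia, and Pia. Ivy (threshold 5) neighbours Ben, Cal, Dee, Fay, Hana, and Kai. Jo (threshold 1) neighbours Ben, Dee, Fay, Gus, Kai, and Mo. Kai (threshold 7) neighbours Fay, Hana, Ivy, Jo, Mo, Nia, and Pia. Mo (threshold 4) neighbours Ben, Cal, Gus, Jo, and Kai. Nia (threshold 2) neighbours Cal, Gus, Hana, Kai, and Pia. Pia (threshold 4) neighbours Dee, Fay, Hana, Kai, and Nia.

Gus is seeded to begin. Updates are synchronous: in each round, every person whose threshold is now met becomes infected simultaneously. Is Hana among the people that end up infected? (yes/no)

yes

Round 1 — Gus becomes infected (initial).
Round 2 — checking thresholds:
  Cal: 1 of 7 neighbours < 2, not yet.
  Fay: 1 of 7 neighbours < 7, not yet.
  Hana: 1 of 7 neighbours ≥ 1, becomes infected.
  Jo: 1 of 6 neighbours ≥ 1, becomes infected.
  Mo: 1 of 5 neighbours < 4, not yet.
  Nia: 1 of 5 neighbours < 2, not yet.
Round 3 — checking thresholds:
  Ben: 1 of 4 neighbours < 4, not yet.
  Cal: 2 of 7 neighbours ≥ 2, becomes infected.
  Dee: 2 of 5 neighbours < 4, not yet.
  Fay: 2 of 7 neighbours < 7, not yet.
  Ivy: 1 of 6 neighbours < 5, not yet.
  Kai: 2 of 7 neighbours < 7, not yet.
  Mo: 2 of 5 neighbours < 4, not yet.
  Nia: 2 of 5 neighbours ≥ 2, becomes infected.
  Pia: 1 of 5 neighbours < 4, not yet.
Round 4 — no new infections; cascade stops.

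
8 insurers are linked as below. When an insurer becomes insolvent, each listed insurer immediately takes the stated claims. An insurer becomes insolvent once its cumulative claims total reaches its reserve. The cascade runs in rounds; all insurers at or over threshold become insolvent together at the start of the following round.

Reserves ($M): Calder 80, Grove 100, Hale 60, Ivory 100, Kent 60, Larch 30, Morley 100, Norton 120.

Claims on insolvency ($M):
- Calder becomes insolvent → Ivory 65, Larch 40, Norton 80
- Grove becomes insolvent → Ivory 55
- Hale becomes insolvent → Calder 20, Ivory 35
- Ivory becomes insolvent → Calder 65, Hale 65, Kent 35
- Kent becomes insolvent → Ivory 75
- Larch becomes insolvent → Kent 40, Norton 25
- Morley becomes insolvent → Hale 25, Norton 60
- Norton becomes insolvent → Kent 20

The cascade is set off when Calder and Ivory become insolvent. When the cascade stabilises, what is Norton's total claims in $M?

105

Round 1 — Calder, Ivory become insolvent (initial).
  Hale: +65 → 65 ≥ 60
  Kent: +35 → 35 < 60
  Larch: +40 → 40 ≥ 30
  Norton: +80 → 80 < 120
Round 2 — Hale, Larch become insolvent.
  Kent: +40 → 75 ≥ 60
  Norton: +25 → 105 < 120
Round 3 — Kent becomes insolvent.
No further insolvencies.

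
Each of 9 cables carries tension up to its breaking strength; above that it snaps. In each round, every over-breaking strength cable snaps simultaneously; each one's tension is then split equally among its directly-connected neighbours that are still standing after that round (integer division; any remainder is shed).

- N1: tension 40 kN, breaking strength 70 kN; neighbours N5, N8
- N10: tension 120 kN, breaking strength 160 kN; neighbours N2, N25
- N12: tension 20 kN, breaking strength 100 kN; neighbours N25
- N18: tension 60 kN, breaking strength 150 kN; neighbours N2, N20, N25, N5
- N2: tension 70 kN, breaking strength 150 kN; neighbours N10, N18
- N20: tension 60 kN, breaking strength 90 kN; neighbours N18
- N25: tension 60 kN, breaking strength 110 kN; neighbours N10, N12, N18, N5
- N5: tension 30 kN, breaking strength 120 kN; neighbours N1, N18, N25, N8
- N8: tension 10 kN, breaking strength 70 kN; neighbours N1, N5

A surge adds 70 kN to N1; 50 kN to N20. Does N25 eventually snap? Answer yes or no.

Round 1 — N1 at 110 > 70; N20 at 110 > 90. N1, N20 snap.
  N1 sheds 110 kN to N5, N8: 55 each.
    N5: 30+55 = 85 ≤ 120
    N8: 10+55 = 65 ≤ 70
  N20 sheds 110 kN to N18: 110 each.
    N18: 60+110 = 170 > 150
Round 2 — N18 snaps.
  N18 sheds 170 kN to N2, N25, N5: 56 each (2 lost).
    N2: 70+56 = 126 ≤ 150
    N25: 60+56 = 116 > 110
    N5: 85+56 = 141 > 120
Round 3 — N25, N5 snap.
  N25 sheds 116 kN to N10, N12: 58 each.
    N10: 120+58 = 178 > 160
    N12: 20+58 = 78 ≤ 100
  N5 sheds 141 kN to N8: 141 each.
    N8: 65+141 = 206 > 70
Round 4 — N10, N8 snap.
  N10 sheds 178 kN to N2: 178 each.
    N2: 126+178 = 304 > 150
  N8 sheds 206 kN: no online neighbours, lost.
Round 5 — N2 snaps.
  N2 sheds 304 kN: no online neighbours, lost.
No further breaks.

yes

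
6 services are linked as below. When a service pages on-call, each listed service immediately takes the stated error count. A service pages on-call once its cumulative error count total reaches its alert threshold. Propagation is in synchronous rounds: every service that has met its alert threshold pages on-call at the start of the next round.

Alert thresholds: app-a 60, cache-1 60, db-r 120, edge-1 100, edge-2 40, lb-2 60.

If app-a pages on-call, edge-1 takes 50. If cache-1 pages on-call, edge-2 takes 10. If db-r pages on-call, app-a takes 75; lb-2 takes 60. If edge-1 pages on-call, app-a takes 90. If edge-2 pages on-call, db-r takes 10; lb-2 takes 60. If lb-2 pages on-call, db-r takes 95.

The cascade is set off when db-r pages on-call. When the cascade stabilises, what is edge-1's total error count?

50

Round 1 — db-r pages on-call (initial).
  app-a: +75 → 75 ≥ 60
  lb-2: +60 → 60 ≥ 60
Round 2 — app-a, lb-2 page on-call.
  edge-1: +50 → 50 < 100
No further pages.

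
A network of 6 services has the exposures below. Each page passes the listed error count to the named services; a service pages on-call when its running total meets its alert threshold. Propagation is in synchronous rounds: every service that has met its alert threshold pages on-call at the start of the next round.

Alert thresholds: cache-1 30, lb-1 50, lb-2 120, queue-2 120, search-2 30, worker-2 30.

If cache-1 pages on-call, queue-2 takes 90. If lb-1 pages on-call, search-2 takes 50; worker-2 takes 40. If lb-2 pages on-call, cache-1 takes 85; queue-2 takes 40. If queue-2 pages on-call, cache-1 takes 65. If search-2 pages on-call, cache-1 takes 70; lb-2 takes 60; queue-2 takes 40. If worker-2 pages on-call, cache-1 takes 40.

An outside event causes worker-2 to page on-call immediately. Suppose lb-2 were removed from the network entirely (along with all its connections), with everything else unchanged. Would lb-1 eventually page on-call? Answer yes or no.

With lb-2 removed:
Round 1 — worker-2 pages on-call (initial).
  cache-1: +40 → 40 ≥ 30
Round 2 — cache-1 pages on-call.
  queue-2: +90 → 90 < 120
No further pages.

no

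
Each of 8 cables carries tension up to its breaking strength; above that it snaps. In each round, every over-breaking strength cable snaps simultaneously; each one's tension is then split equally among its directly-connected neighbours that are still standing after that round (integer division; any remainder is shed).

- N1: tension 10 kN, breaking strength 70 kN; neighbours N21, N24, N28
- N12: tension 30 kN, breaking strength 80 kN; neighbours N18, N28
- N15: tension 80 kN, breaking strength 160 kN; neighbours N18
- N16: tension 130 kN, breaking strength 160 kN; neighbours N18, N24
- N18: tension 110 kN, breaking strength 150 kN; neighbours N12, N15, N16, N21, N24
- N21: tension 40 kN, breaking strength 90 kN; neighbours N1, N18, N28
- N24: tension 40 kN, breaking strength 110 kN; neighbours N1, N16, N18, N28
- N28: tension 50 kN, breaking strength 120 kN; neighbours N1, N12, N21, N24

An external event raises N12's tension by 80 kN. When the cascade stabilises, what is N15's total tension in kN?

121

Round 1 — N12 at 110 > 80. N12 snaps.
  N12 sheds 110 kN to N18, N28: 55 each.
    N18: 110+55 = 165 > 150
    N28: 50+55 = 105 ≤ 120
Round 2 — N18 snaps.
  N18 sheds 165 kN to N15, N16, N21, N24: 41 each (1 lost).
    N15: 80+41 = 121 ≤ 160
    N16: 130+41 = 171 > 160
    N21: 40+41 = 81 ≤ 90
    N24: 40+41 = 81 ≤ 110
Round 3 — N16 snaps.
  N16 sheds 171 kN to N24: 171 each.
    N24: 81+171 = 252 > 110
Round 4 — N24 snaps.
  N24 sheds 252 kN to N1, N28: 126 each.
    N1: 10+126 = 136 > 70
    N28: 105+126 = 231 > 120
Round 5 — N1, N28 snap.
  N1 sheds 136 kN to N21: 136 each.
    N21: 81+136 = 217 > 90
  N28 sheds 231 kN to N21: 231 each.
    N21: 217+231 = 448 > 90
Round 6 — N21 snaps.
  N21 sheds 448 kN: no online neighbours, lost.
No further breaks.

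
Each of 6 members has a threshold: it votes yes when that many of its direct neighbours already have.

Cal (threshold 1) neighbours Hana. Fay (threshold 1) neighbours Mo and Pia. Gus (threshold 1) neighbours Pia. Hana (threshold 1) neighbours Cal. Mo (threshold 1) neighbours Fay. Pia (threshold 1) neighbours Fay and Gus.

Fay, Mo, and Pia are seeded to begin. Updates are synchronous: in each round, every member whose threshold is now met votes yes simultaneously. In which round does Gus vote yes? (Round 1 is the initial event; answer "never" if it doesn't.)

2

Round 1 — Fay, Mo, Pia vote yes (initial).
Round 2 — checking thresholds:
  Gus: 1 of 1 neighbours ≥ 1, votes yes.
Round 3 — no new yes votes; cascade stops.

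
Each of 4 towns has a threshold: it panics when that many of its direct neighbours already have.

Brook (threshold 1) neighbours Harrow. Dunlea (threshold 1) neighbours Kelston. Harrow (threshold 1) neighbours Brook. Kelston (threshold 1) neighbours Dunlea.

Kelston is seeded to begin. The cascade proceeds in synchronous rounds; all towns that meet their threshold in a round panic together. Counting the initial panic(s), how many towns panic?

2

Round 1 — Kelston panics (initial).
Round 2 — checking thresholds:
  Dunlea: 1 of 1 neighbours ≥ 1, panics.
Round 3 — no new panics; cascade stops.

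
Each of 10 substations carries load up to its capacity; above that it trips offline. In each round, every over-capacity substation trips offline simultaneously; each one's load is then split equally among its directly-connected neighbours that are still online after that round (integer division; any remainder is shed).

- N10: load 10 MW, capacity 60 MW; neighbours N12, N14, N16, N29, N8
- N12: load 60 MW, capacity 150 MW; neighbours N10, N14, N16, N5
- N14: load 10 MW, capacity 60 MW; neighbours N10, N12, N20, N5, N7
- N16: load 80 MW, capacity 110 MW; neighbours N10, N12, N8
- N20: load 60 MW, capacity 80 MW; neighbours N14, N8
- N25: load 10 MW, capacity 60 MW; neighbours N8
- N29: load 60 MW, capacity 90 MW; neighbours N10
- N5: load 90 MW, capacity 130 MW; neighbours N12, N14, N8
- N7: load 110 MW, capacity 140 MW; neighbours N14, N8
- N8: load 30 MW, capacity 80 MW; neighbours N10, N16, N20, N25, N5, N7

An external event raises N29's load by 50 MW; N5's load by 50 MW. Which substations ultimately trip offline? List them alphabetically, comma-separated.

Round 1 — N29 at 110 > 90; N5 at 140 > 130. N29, N5 trip offline.
  N29 sheds 110 MW to N10: 110 each.
    N10: 10+110 = 120 > 60
  N5 sheds 140 MW to N12, N14, N8: 46 each (2 lost).
    N12: 60+46 = 106 ≤ 150
    N14: 10+46 = 56 ≤ 60
    N8: 30+46 = 76 ≤ 80
Round 2 — N10 trips offline.
  N10 sheds 120 MW to N12, N14, N16, N8: 30 each.
    N12: 106+30 = 136 ≤ 150
    N14: 56+30 = 86 > 60
    N16: 80+30 = 110 ≤ 110
    N8: 76+30 = 106 > 80
Round 3 — N14, N8 trip offline.
  N14 sheds 86 MW to N12, N20, N7: 28 each (2 lost).
    N12: 136+28 = 164 > 150
    N20: 60+28 = 88 > 80
    N7: 110+28 = 138 ≤ 140
  N8 sheds 106 MW to N16, N20, N25, N7: 26 each (2 lost).
    N16: 110+26 = 136 > 110
    N20: 88+26 = 114 > 80
    N25: 10+26 = 36 ≤ 60
    N7: 138+26 = 164 > 140
Round 4 — N12, N16, N20, N7 trip offline.
  N12 sheds 164 MW: no online neighbours, lost.
  N16 sheds 136 MW: no online neighbours, lost.
  N20 sheds 114 MW: no online neighbours, lost.
  N7 sheds 164 MW: no online neighbours, lost.
No further trips.

N10, N12, N14, N16, N20, N29, N5, N7, N8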